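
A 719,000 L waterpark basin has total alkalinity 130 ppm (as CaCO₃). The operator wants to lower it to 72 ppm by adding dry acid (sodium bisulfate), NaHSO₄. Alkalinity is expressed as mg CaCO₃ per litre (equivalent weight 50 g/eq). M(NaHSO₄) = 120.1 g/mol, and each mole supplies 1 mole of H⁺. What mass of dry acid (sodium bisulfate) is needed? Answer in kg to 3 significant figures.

100 kg

Alkalinity to neutralize: (130 − 72) = 58 mg/L as CaCO₃ × 719,000 L = 41,700 g as CaCO₃.
Equivalents of H⁺ required: 41,700 ÷ 50 g/eq = 834 eq = 834 mol NaHSO₄.
Mass of NaHSO₄: 834 × 120.1 = 100,200 g.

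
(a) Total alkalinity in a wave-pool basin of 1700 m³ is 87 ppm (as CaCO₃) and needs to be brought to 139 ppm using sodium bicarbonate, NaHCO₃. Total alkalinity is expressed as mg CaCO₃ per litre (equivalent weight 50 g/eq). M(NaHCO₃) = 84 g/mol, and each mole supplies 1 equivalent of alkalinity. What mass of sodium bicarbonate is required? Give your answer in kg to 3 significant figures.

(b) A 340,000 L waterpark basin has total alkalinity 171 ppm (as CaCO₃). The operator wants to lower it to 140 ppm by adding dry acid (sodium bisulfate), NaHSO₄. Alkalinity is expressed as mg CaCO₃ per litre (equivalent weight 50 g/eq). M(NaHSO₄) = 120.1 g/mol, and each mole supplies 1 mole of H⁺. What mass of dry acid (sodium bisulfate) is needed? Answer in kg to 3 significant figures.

(a) Volume: 1700 m³ = 1,700,000 L.
(a) Alkalinity to add: (139 − 87) = 52 mg/L as CaCO₃ × 1,700,000 L = 88,400 g as CaCO₃.
(a) Equivalents: 88,400 g ÷ 50 g/eq = 1768 eq.
(a) NaHCO₃ supplies 1 eq per mole → 1768 mol.
(a) Mass: 1768 mol × 84 g/mol = 148,500 g.

(b) Alkalinity to neutralize: (171 − 140) = 31 mg/L as CaCO₃ × 340,000 L = 10,540 g as CaCO₃.
(b) Equivalents of H⁺ required: 10,540 ÷ 50 g/eq = 210.8 eq = 210.8 mol NaHSO₄.
(b) Mass of NaHSO₄: 210.8 × 120.1 = 25,320 g.

(a) 149 kg; (b) 25.3 kg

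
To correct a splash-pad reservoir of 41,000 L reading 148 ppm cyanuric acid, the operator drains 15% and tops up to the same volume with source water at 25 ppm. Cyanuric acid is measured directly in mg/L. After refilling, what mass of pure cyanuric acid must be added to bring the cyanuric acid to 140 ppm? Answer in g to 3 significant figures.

After draining 15% and refilling: 148 × 0.85 + 25 × 0.15 = 129.55 ppm.
Deficit to target: 140 − 129.55 = 10.45 mg/L.
Mass: 10.45 mg/L × 41,000 L = 428.4 g cyanuric acid.

428 g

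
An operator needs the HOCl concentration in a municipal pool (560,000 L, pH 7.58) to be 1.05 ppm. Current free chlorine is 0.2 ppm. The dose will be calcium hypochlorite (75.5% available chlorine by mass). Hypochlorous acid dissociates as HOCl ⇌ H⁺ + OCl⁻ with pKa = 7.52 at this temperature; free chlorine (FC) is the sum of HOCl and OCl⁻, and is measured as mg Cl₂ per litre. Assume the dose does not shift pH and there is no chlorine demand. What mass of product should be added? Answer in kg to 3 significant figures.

1.52 kg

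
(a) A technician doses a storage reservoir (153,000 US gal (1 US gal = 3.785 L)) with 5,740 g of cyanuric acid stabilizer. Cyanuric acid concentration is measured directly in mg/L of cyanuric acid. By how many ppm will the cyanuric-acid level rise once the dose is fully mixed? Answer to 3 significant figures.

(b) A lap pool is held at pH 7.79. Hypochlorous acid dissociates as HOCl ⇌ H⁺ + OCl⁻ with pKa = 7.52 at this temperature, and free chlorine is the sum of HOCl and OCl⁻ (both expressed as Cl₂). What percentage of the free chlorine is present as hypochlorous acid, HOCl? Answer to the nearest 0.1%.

(a) 9.91 ppm; (b) 34.9%

(a) Volume: 153,000 US gal × 3.785 L/gal = 579,105 L.
(a) Rise: 5,740 g / 579,105 L × 1000 = 9.912 mg/L.

(b) [OCl⁻]/[HOCl] = 10^(pH − pKa) = 10^(7.79 − 7.52) = 10^0.27 = 1.862.
(b) Fraction as HOCl = 1 / (1 + 1.862) = 0.3494.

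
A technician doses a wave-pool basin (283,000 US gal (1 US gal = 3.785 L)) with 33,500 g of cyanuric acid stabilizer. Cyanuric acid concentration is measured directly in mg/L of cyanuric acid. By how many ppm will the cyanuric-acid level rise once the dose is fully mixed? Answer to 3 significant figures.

Volume: 283,000 US gal × 3.785 L/gal = 1,071,155 L.
Rise: 33,500 g / 1,071,155 L × 1000 = 31.27 mg/L.

31.3 ppm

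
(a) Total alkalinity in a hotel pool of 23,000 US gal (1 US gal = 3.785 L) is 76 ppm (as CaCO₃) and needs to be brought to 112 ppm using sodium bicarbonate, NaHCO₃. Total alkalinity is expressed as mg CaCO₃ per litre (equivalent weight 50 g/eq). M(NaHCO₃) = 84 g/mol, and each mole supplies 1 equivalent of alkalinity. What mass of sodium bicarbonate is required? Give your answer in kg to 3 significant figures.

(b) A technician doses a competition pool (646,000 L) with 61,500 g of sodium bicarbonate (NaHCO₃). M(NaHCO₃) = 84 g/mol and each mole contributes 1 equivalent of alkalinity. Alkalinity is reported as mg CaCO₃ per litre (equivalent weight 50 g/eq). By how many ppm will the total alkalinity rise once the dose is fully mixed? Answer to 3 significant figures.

(a) Volume: 23,000 US gal × 3.785 L/gal = 87,055 L.
(a) Alkalinity to add: (112 − 76) = 36 mg/L as CaCO₃ × 87,055 L = 3134 g as CaCO₃.
(a) Equivalents: 3134 g ÷ 50 g/eq = 62.68 eq.
(a) NaHCO₃ supplies 1 eq per mole → 62.68 mol.
(a) Mass: 62.68 mol × 84 g/mol = 5265 g.

(b) Moles of NaHCO₃: 61,500 g ÷ 84 g/mol = 732.1 mol → 732.1 eq of alkalinity.
(b) As CaCO₃: 732.1 eq × 50 g/eq = 36,610 g.
(b) Rise: 36,610 g / 646,000 L × 1000 = 56.67 mg/L.

(a) 5.27 kg; (b) 56.7 ppm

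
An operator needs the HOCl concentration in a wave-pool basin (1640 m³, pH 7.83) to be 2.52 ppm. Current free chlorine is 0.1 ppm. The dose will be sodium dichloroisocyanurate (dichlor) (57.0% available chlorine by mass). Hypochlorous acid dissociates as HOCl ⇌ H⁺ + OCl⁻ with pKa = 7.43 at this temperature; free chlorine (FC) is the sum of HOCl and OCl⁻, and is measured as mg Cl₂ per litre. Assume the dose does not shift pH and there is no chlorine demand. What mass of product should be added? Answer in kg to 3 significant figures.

25.2 kg

Volume: 1640 m³ = 1,640,000 L.
[OCl⁻]/[HOCl] = 10^(pH − pKa) = 10^(7.83 − 7.43) = 2.512; fraction as HOCl = 1/(1 + 2.512) = 0.2847.
Free chlorine required for 2.52 ppm HOCl: 2.52 / 0.2847 = 8.85 ppm.
FC to add: 8.85 − 0.1 = 8.75 mg/L as Cl₂.
Cl₂ equivalent: 8.75 mg/L × 1,640,000 L = 14,350 g.
Product at 57.0% available Cl: 14,350 / 0.57 = 25,180 g.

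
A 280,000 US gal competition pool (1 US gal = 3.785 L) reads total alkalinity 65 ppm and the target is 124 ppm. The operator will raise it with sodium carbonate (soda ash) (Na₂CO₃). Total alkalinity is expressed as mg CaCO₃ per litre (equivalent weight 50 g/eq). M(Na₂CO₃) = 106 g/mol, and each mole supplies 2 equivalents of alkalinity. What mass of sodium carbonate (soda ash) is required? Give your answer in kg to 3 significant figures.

66.3 kg

Volume: 280,000 US gal × 3.785 L/gal = 1,059,800 L.
Alkalinity to add: (124 − 65) = 59 mg/L as CaCO₃ × 1,059,800 L = 62,530 g as CaCO₃.
Equivalents: 62,530 g ÷ 50 g/eq = 1251 eq.
Each mole of Na₂CO₃ supplies 2 eq, so 1251 / 2 = 625.3 mol.
Mass: 625.3 mol × 106 g/mol = 66,280 g.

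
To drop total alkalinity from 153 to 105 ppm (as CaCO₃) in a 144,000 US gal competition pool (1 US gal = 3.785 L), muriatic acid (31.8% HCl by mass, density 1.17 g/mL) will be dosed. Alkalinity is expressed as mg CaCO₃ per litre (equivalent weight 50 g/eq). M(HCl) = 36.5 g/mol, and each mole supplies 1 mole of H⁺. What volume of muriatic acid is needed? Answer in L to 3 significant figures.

Volume: 144,000 US gal × 3.785 L/gal = 545,040 L.
Alkalinity to neutralize: (153 − 105) = 48 mg/L as CaCO₃ × 545,040 L = 26,160 g as CaCO₃.
Equivalents of H⁺ required: 26,160 ÷ 50 g/eq = 523.2 eq = 523.2 mol HCl.
Mass of HCl: 523.2 × 36.5 = 19,100 g.
Mass of 31.8% solution: 19,100 / 0.318 = 60,060 g.
Volume: 60,060 g ÷ 1.17 g/mL = 51,330 mL.

51.3 L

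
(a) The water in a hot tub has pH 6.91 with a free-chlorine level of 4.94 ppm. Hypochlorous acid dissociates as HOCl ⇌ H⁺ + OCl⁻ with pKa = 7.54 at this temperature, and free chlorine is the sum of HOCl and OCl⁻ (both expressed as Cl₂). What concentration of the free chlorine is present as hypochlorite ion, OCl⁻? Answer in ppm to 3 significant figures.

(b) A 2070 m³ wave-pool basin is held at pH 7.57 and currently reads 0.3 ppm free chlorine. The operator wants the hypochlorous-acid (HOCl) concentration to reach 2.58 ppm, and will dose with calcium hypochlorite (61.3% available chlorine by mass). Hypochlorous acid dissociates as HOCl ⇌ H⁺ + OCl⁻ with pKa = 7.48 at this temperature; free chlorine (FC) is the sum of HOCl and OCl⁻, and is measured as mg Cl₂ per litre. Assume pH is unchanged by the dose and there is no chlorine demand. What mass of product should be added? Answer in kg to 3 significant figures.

(a) [OCl⁻]/[HOCl] = 10^(pH − pKa) = 10^(6.91 − 7.54) = 10^-0.63 = 0.2344.
(a) Fraction as HOCl = 1 / (1 + 0.2344) = 0.8101.
(a) OCl⁻ = (1 − 0.8101) × 4.94 ppm = 0.9381 ppm.

(b) Volume: 2070 m³ = 2,070,000 L.
(b) [OCl⁻]/[HOCl] = 10^(pH − pKa) = 10^(7.57 − 7.48) = 1.23; fraction as HOCl = 1/(1 + 1.23) = 0.4484.
(b) Free chlorine required for 2.58 ppm HOCl: 2.58 / 0.4484 = 5.754 ppm.
(b) FC to add: 5.754 − 0.3 = 5.454 mg/L as Cl₂.
(b) Cl₂ equivalent: 5.454 mg/L × 2,070,000 L = 11,290 g.
(b) Product at 61.3% available Cl: 11,290 / 0.613 = 18,420 g.

(a) 0.938 ppm; (b) 18.4 kg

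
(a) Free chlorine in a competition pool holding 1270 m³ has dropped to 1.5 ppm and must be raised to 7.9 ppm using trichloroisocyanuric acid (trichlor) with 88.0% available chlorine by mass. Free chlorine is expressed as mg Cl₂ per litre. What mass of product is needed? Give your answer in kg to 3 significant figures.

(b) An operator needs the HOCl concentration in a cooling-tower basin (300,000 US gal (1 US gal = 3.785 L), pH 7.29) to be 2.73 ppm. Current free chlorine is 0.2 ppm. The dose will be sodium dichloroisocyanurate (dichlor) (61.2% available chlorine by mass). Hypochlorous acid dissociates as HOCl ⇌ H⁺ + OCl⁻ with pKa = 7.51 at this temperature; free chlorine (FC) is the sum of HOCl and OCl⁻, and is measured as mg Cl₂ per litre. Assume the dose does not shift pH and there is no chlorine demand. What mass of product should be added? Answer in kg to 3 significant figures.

(a) 9.24 kg; (b) 7.75 kg

(a) Volume: 1270 m³ = 1,270,000 L.
(a) Chlorine deficit: 7.9 − 1.5 = 6.4 ppm = 6.4 mg/L as Cl₂.
(a) Cl₂ equivalent needed: 6.4 mg/L × 1,270,000 L = 8,128,000 mg = 8128 g.
(a) Product at 88.0% available chlorine: 8128 / 0.88 = 9236 g.

(b) Volume: 300,000 US gal × 3.785 L/gal = 1,135,500 L.
(b) [OCl⁻]/[HOCl] = 10^(pH − pKa) = 10^(7.29 − 7.51) = 0.6026; fraction as HOCl = 1/(1 + 0.6026) = 0.624.
(b) Free chlorine required for 2.73 ppm HOCl: 2.73 / 0.624 = 4.375 ppm.
(b) FC to add: 4.375 − 0.2 = 4.175 mg/L as Cl₂.
(b) Cl₂ equivalent: 4.175 mg/L × 1,135,500 L = 4741 g.
(b) Product at 61.2% available Cl: 4741 / 0.612 = 7746 g.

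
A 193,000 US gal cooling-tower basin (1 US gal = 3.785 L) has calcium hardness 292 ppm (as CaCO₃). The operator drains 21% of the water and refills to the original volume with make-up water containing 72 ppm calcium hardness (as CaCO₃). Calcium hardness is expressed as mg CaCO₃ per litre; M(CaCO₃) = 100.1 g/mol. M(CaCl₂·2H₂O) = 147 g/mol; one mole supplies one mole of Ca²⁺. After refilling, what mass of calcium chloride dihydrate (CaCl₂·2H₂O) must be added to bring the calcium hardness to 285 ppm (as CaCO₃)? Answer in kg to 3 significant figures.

Volume: 193,000 US gal × 3.785 L/gal = 730,505 L.
After draining 21% and refilling: 292 × 0.79 + 72 × 0.21 = 245.8 ppm.
Deficit to target: 285 − 245.8 = 39.2 mg/L.
As CaCO₃: 39.2 mg/L × 730,505 L = 28,640 g; ÷ 100.1 = 286.1 mol Ca²⁺.
Mass: 286.1 × 147 = 42,050 g.

42.1 kg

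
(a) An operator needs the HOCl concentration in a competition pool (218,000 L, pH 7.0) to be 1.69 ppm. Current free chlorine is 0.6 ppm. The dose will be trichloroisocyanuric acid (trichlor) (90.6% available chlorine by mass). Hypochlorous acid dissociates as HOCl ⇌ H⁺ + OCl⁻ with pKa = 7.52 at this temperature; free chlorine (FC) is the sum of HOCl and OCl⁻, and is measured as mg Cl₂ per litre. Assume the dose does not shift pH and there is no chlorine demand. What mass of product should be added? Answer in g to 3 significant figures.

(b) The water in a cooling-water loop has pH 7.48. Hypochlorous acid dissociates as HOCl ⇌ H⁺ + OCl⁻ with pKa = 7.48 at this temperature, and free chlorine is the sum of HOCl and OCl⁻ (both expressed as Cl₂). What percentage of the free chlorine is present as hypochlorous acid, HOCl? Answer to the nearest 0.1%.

(a) 385 g; (b) 50.0%

(a) [OCl⁻]/[HOCl] = 10^(pH − pKa) = 10^(7.0 − 7.52) = 0.302; fraction as HOCl = 1/(1 + 0.302) = 0.7681.
(a) Free chlorine required for 1.69 ppm HOCl: 1.69 / 0.7681 = 2.2 ppm.
(a) FC to add: 2.2 − 0.6 = 1.6 mg/L as Cl₂.
(a) Cl₂ equivalent: 1.6 mg/L × 218,000 L = 348.9 g.
(a) Product at 90.6% available Cl: 348.9 / 0.906 = 385.1 g.

(b) [OCl⁻]/[HOCl] = 10^(pH − pKa) = 10^(7.48 − 7.48) = 10^0.00 = 1.
(b) Fraction as HOCl = 1 / (1 + 1) = 0.5.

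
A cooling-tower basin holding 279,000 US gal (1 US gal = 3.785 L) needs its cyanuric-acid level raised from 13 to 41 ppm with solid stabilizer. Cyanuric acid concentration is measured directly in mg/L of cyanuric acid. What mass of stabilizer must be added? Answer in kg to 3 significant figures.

29.6 kg

Volume: 279,000 US gal × 3.785 L/gal = 1,056,015 L.
CYA to add: (41 − 13) = 28 mg/L × 1,056,015 L = 29,570 g cyanuric acid.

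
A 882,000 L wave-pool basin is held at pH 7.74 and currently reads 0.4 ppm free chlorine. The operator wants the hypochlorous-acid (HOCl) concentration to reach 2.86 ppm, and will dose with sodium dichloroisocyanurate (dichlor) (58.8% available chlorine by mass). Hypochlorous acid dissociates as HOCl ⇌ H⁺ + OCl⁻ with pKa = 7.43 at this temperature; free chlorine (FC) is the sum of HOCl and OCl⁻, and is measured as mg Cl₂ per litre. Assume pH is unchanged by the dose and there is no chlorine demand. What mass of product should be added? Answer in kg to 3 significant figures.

12.4 kg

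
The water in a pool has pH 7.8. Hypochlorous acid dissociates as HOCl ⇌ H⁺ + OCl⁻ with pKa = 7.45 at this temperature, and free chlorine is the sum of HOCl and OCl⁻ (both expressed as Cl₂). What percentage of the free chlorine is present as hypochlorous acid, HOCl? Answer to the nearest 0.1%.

30.9%

[OCl⁻]/[HOCl] = 10^(pH − pKa) = 10^(7.8 − 7.45) = 10^0.35 = 2.239.
Fraction as HOCl = 1 / (1 + 2.239) = 0.3088.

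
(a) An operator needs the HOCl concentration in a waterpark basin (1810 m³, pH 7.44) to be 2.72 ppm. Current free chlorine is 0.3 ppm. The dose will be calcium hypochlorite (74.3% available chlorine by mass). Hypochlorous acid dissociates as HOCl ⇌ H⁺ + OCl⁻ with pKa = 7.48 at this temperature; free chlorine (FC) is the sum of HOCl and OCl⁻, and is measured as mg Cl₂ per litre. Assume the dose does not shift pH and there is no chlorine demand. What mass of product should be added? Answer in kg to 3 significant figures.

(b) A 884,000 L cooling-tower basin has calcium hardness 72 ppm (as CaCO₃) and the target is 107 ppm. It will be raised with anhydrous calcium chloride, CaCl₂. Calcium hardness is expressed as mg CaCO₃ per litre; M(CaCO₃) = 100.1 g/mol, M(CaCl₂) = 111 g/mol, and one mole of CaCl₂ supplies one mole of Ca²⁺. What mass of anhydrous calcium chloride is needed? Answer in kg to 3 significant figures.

(a) Volume: 1810 m³ = 1,810,000 L.
(a) [OCl⁻]/[HOCl] = 10^(pH − pKa) = 10^(7.44 − 7.48) = 0.912; fraction as HOCl = 1/(1 + 0.912) = 0.523.
(a) Free chlorine required for 2.72 ppm HOCl: 2.72 / 0.523 = 5.201 ppm.
(a) FC to add: 5.201 − 0.3 = 4.901 mg/L as Cl₂.
(a) Cl₂ equivalent: 4.901 mg/L × 1,810,000 L = 8870 g.
(a) Product at 74.3% available Cl: 8870 / 0.743 = 11,940 g.

(b) Hardness to add: (107 − 72) = 35 mg/L as CaCO₃ × 884,000 L = 30,940 g as CaCO₃.
(b) Moles of Ca²⁺ (1 mol Ca²⁺ ≡ 1 mol CaCO₃): 30,940 / 100.1 g/mol = 309.1 mol.
(b) Mass of CaCl₂: 309.1 × 111 = 34,310 g.

(a) 11.9 kg; (b) 34.3 kg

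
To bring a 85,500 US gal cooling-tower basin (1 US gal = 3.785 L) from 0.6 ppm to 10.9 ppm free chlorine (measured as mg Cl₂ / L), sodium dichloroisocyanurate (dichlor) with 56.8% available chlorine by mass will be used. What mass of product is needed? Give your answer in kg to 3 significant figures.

Volume: 85,500 US gal × 3.785 L/gal = 323,618 L.
Chlorine deficit: 10.9 − 0.6 = 10.3 ppm = 10.3 mg/L as Cl₂.
Cl₂ equivalent needed: 10.3 mg/L × 323,618 L = 3,333,000 mg = 3333 g.
Product at 56.8% available chlorine: 3333 / 0.568 = 5868 g.

5.87 kg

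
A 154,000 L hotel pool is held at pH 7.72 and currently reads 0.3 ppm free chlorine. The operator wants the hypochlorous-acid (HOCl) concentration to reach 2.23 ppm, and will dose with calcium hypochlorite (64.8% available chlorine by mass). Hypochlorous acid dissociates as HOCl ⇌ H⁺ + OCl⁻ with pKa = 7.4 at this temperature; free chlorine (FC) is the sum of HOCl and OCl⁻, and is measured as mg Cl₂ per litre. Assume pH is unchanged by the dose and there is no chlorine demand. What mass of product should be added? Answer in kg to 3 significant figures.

1.57 kg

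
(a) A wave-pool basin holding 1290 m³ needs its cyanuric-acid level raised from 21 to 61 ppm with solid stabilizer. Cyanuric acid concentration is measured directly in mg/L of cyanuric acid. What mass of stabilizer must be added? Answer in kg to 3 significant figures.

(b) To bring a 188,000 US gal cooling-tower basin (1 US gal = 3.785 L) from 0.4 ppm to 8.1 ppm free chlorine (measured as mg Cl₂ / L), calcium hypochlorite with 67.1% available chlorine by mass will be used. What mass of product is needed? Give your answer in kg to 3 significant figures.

(a) 51.6 kg; (b) 8.17 kg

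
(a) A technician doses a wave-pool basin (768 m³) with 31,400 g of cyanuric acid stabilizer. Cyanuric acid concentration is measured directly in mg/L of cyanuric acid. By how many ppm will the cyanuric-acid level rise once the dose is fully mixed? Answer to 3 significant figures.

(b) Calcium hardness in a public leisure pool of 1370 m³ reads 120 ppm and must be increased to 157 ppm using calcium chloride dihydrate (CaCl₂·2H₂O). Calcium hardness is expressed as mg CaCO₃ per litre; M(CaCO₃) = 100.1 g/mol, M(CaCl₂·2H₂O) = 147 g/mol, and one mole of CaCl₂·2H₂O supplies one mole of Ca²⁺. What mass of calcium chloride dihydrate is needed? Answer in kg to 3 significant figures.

(a) Volume: 768 m³ = 768,000 L.
(a) Rise: 31,400 g / 768,000 L × 1000 = 40.89 mg/L.

(b) Volume: 1370 m³ = 1,370,000 L.
(b) Hardness to add: (157 − 120) = 37 mg/L as CaCO₃ × 1,370,000 L = 50,690 g as CaCO₃.
(b) Moles of Ca²⁺ (1 mol Ca²⁺ ≡ 1 mol CaCO₃): 50,690 / 100.1 g/mol = 506.4 mol.
(b) Mass of CaCl₂·2H₂O: 506.4 × 147 = 74,440 g.

(a) 40.9 ppm; (b) 74.4 kg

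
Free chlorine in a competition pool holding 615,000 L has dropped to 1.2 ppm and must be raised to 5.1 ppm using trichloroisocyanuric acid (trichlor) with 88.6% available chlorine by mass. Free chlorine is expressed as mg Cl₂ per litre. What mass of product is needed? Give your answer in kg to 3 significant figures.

2.71 kg

Chlorine deficit: 5.1 − 1.2 = 3.9 ppm = 3.9 mg/L as Cl₂.
Cl₂ equivalent needed: 3.9 mg/L × 615,000 L = 2,398,000 mg = 2398 g.
Product at 88.6% available chlorine: 2398 / 0.886 = 2707 g.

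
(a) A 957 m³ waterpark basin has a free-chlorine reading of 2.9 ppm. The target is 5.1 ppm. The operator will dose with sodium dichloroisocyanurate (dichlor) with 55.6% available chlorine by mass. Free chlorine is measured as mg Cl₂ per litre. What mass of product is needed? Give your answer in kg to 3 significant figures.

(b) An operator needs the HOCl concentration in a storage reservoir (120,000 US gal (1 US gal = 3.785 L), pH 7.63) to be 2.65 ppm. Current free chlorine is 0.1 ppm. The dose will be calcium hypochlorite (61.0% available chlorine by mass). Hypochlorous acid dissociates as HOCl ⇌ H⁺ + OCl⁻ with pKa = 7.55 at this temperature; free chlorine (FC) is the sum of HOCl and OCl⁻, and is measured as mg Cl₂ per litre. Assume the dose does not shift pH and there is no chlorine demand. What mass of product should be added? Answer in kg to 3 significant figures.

(a) 3.79 kg; (b) 4.27 kg

(a) Volume: 957 m³ = 957,000 L.
(a) Chlorine deficit: 5.1 − 2.9 = 2.2 ppm = 2.2 mg/L as Cl₂.
(a) Cl₂ equivalent needed: 2.2 mg/L × 957,000 L = 2,105,000 mg = 2105 g.
(a) Product at 55.6% available chlorine: 2105 / 0.556 = 3787 g.

(b) Volume: 120,000 US gal × 3.785 L/gal = 454,200 L.
(b) [OCl⁻]/[HOCl] = 10^(pH − pKa) = 10^(7.63 − 7.55) = 1.202; fraction as HOCl = 1/(1 + 1.202) = 0.4541.
(b) Free chlorine required for 2.65 ppm HOCl: 2.65 / 0.4541 = 5.836 ppm.
(b) FC to add: 5.836 − 0.1 = 5.736 mg/L as Cl₂.
(b) Cl₂ equivalent: 5.736 mg/L × 454,200 L = 2605 g.
(b) Product at 61.0% available Cl: 2605 / 0.61 = 4271 g.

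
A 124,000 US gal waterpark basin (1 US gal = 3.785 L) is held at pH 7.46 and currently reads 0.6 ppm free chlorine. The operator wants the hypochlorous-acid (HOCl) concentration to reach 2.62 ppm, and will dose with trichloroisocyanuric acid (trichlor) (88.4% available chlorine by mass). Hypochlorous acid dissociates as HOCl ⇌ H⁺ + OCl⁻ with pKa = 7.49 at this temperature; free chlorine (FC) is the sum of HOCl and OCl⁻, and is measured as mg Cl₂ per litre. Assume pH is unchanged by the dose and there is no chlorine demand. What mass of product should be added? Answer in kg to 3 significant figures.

Volume: 124,000 US gal × 3.785 L/gal = 469,340 L.
[OCl⁻]/[HOCl] = 10^(pH − pKa) = 10^(7.46 − 7.49) = 0.9333; fraction as HOCl = 1/(1 + 0.9333) = 0.5173.
Free chlorine required for 2.62 ppm HOCl: 2.62 / 0.5173 = 5.065 ppm.
FC to add: 5.065 − 0.6 = 4.465 mg/L as Cl₂.
Cl₂ equivalent: 4.465 mg/L × 469,340 L = 2096 g.
Product at 88.4% available Cl: 2096 / 0.884 = 2371 g.

2.37 kg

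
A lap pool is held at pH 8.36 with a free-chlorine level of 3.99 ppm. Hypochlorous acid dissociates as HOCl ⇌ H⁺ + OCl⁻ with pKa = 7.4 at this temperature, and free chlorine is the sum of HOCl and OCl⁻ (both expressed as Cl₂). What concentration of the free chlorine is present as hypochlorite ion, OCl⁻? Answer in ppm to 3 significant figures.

3.60 ppm

[OCl⁻]/[HOCl] = 10^(pH − pKa) = 10^(8.36 − 7.4) = 10^0.96 = 9.12.
Fraction as HOCl = 1 / (1 + 9.12) = 0.09881.
OCl⁻ = (1 − 0.09881) × 3.99 ppm = 3.596 ppm.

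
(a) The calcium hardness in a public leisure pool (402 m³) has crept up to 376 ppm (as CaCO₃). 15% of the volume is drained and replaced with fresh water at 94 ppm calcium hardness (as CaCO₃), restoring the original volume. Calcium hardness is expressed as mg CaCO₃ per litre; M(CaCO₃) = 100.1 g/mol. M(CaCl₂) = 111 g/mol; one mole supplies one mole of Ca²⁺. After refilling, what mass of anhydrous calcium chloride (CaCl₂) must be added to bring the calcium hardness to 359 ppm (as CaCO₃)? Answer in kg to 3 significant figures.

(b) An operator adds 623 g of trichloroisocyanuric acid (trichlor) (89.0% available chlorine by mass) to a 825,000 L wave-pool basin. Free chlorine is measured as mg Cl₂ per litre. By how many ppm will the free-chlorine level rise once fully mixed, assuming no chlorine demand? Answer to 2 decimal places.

(a) Volume: 402 m³ = 402,000 L.
(a) After draining 15% and refilling: 376 × 0.85 + 94 × 0.15 = 333.7 ppm.
(a) Deficit to target: 359 − 333.7 = 25.3 mg/L.
(a) As CaCO₃: 25.3 mg/L × 402,000 L = 10,170 g; ÷ 100.1 = 101.6 mol Ca²⁺.
(a) Mass: 101.6 × 111 = 11,280 g.

(b) Available chlorine delivered: 623 g × 0.89 = 554.5 g as Cl₂.
(b) Concentration rise: 554.5 g / 825,000 L = 0.6721 mg/L = 0.67 ppm.

(a) 11.3 kg; (b) 0.67 ppm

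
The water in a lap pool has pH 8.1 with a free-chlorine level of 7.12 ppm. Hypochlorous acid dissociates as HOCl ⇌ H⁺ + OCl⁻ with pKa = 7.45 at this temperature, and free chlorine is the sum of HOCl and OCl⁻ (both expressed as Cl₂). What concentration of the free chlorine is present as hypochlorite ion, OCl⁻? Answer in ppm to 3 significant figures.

5.82 ppm

[OCl⁻]/[HOCl] = 10^(pH − pKa) = 10^(8.1 − 7.45) = 10^0.65 = 4.467.
Fraction as HOCl = 1 / (1 + 4.467) = 0.1829.
OCl⁻ = (1 − 0.1829) × 7.12 ppm = 5.818 ppm.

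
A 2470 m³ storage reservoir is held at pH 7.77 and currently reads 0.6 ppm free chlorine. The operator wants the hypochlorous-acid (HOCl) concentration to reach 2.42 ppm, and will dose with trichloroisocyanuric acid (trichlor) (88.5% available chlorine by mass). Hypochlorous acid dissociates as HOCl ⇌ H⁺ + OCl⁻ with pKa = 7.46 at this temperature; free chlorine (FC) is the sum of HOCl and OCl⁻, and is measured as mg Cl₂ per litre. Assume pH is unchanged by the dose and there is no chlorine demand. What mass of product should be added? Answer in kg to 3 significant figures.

Volume: 2470 m³ = 2,470,000 L.
[OCl⁻]/[HOCl] = 10^(pH − pKa) = 10^(7.77 − 7.46) = 2.042; fraction as HOCl = 1/(1 + 2.042) = 0.3288.
Free chlorine required for 2.42 ppm HOCl: 2.42 / 0.3288 = 7.361 ppm.
FC to add: 7.361 − 0.6 = 6.761 mg/L as Cl₂.
Cl₂ equivalent: 6.761 mg/L × 2,470,000 L = 16,700 g.
Product at 88.5% available Cl: 16,700 / 0.885 = 18,870 g.

18.9 kg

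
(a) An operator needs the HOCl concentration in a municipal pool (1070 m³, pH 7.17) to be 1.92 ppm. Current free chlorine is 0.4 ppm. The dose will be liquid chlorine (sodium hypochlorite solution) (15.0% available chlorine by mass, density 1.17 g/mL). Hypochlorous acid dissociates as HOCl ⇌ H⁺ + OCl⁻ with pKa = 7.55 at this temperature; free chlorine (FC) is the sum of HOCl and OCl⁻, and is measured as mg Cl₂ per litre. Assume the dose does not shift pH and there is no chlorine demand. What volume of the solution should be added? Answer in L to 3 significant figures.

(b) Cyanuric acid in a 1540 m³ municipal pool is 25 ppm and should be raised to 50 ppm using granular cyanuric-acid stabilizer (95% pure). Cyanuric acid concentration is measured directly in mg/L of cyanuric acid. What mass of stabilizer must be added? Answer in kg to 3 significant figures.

(a) 14.1 L; (b) 40.5 kg

(a) Volume: 1070 m³ = 1,070,000 L.
(a) [OCl⁻]/[HOCl] = 10^(pH − pKa) = 10^(7.17 − 7.55) = 0.4169; fraction as HOCl = 1/(1 + 0.4169) = 0.7058.
(a) Free chlorine required for 1.92 ppm HOCl: 1.92 / 0.7058 = 2.72 ppm.
(a) FC to add: 2.72 − 0.4 = 2.32 mg/L as Cl₂.
(a) Cl₂ equivalent: 2.32 mg/L × 1,070,000 L = 2483 g.
(a) Product at 15.0% available Cl: 2483 / 0.15 = 16,550 g.
(a) Volume: 16,550 g ÷ 1.17 g/mL = 14,150 mL.

(b) Volume: 1540 m³ = 1,540,000 L.
(b) CYA to add: (50 − 25) = 25 mg/L × 1,540,000 L = 38,500 g cyanuric acid.
(b) At 95% purity: 38,500 / 0.95 = 40,530 g product.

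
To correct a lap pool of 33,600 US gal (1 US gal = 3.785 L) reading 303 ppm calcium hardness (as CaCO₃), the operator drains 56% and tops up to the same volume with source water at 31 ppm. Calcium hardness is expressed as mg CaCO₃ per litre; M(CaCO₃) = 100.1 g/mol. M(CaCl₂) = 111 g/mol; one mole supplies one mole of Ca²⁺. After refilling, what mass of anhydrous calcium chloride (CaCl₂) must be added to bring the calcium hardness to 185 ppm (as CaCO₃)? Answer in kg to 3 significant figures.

4.84 kg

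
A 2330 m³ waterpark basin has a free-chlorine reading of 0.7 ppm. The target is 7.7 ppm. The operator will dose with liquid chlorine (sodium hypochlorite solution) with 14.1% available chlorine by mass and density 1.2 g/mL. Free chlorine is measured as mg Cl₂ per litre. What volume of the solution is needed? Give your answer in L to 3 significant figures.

96.4 L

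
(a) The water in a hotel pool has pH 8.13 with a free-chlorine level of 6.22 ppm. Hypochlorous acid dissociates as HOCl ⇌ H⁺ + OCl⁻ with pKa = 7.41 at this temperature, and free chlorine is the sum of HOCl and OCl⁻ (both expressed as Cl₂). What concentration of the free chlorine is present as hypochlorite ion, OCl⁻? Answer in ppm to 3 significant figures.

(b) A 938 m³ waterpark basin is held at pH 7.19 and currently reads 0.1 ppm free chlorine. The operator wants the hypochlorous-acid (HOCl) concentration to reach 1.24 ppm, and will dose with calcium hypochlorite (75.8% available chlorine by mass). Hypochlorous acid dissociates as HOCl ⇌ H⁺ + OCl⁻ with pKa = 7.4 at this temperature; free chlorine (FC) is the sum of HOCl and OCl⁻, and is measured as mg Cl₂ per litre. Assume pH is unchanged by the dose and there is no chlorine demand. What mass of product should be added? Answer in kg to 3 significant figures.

(a) 5.22 ppm; (b) 2.36 kg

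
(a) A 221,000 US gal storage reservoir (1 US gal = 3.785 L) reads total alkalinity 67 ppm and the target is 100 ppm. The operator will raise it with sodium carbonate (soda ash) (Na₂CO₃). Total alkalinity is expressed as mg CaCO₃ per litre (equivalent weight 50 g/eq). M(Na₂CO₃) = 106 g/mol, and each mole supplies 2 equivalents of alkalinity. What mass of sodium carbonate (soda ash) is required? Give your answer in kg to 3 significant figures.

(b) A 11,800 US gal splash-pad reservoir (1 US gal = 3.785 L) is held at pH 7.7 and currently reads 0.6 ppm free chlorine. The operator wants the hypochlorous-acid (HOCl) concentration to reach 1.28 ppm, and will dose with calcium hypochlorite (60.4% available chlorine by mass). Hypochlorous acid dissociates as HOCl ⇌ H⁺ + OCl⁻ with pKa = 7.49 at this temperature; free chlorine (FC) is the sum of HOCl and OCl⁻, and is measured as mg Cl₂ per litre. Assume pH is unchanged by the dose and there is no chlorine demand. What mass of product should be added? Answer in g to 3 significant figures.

(a) Volume: 221,000 US gal × 3.785 L/gal = 836,485 L.
(a) Alkalinity to add: (100 − 67) = 33 mg/L as CaCO₃ × 836,485 L = 27,600 g as CaCO₃.
(a) Equivalents: 27,600 g ÷ 50 g/eq = 552.1 eq.
(a) Each mole of Na₂CO₃ supplies 2 eq, so 552.1 / 2 = 276 mol.
(a) Mass: 276 mol × 106 g/mol = 29,260 g.

(b) Volume: 11,800 US gal × 3.785 L/gal = 44,663 L.
(b) [OCl⁻]/[HOCl] = 10^(pH − pKa) = 10^(7.7 − 7.49) = 1.622; fraction as HOCl = 1/(1 + 1.622) = 0.3814.
(b) Free chlorine required for 1.28 ppm HOCl: 1.28 / 0.3814 = 3.356 ppm.
(b) FC to add: 3.356 − 0.6 = 2.756 mg/L as Cl₂.
(b) Cl₂ equivalent: 2.756 mg/L × 44,663 L = 123.1 g.
(b) Product at 60.4% available Cl: 123.1 / 0.604 = 203.8 g.

(a) 29.3 kg; (b) 204 g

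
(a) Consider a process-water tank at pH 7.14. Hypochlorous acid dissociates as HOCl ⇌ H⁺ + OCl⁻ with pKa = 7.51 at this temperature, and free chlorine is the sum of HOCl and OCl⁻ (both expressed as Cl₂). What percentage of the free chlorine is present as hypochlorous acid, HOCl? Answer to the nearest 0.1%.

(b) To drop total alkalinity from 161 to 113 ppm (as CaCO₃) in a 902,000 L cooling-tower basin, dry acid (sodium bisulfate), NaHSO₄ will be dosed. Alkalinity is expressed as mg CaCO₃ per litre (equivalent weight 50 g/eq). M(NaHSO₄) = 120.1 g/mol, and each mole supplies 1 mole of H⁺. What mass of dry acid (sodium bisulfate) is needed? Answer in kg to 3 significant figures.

(a) 70.1%; (b) 104 kg

(a) [OCl⁻]/[HOCl] = 10^(pH − pKa) = 10^(7.14 − 7.51) = 10^-0.37 = 0.4266.
(a) Fraction as HOCl = 1 / (1 + 0.4266) = 0.701.

(b) Alkalinity to neutralize: (161 − 113) = 48 mg/L as CaCO₃ × 902,000 L = 43,300 g as CaCO₃.
(b) Equivalents of H⁺ required: 43,300 ÷ 50 g/eq = 865.9 eq = 865.9 mol NaHSO₄.
(b) Mass of NaHSO₄: 865.9 × 120.1 = 104,000 g.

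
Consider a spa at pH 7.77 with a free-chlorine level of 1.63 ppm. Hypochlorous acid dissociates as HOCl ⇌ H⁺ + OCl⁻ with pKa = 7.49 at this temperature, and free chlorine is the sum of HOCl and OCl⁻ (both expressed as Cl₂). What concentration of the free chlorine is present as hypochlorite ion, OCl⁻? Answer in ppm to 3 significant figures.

1.07 ppm

[OCl⁻]/[HOCl] = 10^(pH − pKa) = 10^(7.77 − 7.49) = 10^0.28 = 1.905.
Fraction as HOCl = 1 / (1 + 1.905) = 0.3442.
OCl⁻ = (1 − 0.3442) × 1.63 ppm = 1.069 ppm.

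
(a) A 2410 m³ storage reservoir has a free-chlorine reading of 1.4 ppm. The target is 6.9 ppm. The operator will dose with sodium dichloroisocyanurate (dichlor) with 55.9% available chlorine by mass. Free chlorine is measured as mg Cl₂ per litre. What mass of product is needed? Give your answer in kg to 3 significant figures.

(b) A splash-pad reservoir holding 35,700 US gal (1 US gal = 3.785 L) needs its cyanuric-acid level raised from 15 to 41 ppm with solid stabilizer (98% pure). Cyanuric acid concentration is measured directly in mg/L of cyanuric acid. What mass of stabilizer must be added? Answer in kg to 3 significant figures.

(a) Volume: 2410 m³ = 2,410,000 L.
(a) Chlorine deficit: 6.9 − 1.4 = 5.5 ppm = 5.5 mg/L as Cl₂.
(a) Cl₂ equivalent needed: 5.5 mg/L × 2,410,000 L = 13,260,000 mg = 13,260 g.
(a) Product at 55.9% available chlorine: 13,260 / 0.559 = 23,710 g.

(b) Volume: 35,700 US gal × 3.785 L/gal = 135,124 L.
(b) CYA to add: (41 − 15) = 26 mg/L × 135,124 L = 3513 g cyanuric acid.
(b) At 98% purity: 3513 / 0.98 = 3585 g product.

(a) 23.7 kg; (b) 3.58 kg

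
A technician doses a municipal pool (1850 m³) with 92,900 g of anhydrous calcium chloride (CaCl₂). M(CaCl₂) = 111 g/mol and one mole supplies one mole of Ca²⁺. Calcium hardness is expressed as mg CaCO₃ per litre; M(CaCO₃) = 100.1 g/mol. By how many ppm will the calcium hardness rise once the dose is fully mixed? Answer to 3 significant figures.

45.3 ppm

Volume: 1850 m³ = 1,850,000 L.
Moles of Ca²⁺: 92,900 g ÷ 111 g/mol = 836.9 mol.
As CaCO₃: 836.9 mol × 100.1 g/mol = 83,780 g.
Rise: 83,780 g / 1,850,000 L × 1000 = 45.29 mg/L.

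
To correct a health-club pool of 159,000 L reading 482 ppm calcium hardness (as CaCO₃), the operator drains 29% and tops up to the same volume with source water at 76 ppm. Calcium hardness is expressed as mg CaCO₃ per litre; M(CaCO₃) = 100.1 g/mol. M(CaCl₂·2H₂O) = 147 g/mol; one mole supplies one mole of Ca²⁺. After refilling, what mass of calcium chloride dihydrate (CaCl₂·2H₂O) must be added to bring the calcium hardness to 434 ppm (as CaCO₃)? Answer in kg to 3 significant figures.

16.3 kg

After draining 29% and refilling: 482 × 0.71 + 76 × 0.29 = 364.26 ppm.
Deficit to target: 434 − 364.26 = 69.74 mg/L.
As CaCO₃: 69.74 mg/L × 159,000 L = 11,090 g; ÷ 100.1 = 110.8 mol Ca²⁺.
Mass: 110.8 × 147 = 16,280 g.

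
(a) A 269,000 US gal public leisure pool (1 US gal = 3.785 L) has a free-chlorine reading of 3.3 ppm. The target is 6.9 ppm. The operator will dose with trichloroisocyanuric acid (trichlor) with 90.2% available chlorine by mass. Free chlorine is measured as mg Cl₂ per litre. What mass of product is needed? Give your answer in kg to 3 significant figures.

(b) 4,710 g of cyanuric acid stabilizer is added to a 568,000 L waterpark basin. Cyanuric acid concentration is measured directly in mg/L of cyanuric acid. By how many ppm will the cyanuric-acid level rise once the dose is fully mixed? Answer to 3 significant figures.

(a) 4.06 kg; (b) 8.29 ppm

(a) Volume: 269,000 US gal × 3.785 L/gal = 1,018,165 L.
(a) Chlorine deficit: 6.9 − 3.3 = 3.6 ppm = 3.6 mg/L as Cl₂.
(a) Cl₂ equivalent needed: 3.6 mg/L × 1,018,165 L = 3,665,000 mg = 3665 g.
(a) Product at 90.2% available chlorine: 3665 / 0.902 = 4064 g.

(b) Rise: 4,710 g / 568,000 L × 1000 = 8.292 mg/L.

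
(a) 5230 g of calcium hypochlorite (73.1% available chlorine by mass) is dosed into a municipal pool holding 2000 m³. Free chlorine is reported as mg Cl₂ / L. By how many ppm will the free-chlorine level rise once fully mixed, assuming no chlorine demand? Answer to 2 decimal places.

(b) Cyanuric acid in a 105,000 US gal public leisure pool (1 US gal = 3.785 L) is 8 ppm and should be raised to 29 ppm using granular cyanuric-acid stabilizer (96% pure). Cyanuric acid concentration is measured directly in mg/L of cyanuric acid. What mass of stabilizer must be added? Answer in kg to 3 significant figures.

(a) Volume: 2000 m³ = 2,000,000 L.
(a) Available chlorine delivered: 5230 g × 0.731 = 3823 g as Cl₂.
(a) Concentration rise: 3823 g / 2,000,000 L = 1.912 mg/L = 1.91 ppm.

(b) Volume: 105,000 US gal × 3.785 L/gal = 397,425 L.
(b) CYA to add: (29 − 8) = 21 mg/L × 397,425 L = 8346 g cyanuric acid.
(b) At 96% purity: 8346 / 0.96 = 8694 g product.

(a) 1.91 ppm; (b) 8.69 kg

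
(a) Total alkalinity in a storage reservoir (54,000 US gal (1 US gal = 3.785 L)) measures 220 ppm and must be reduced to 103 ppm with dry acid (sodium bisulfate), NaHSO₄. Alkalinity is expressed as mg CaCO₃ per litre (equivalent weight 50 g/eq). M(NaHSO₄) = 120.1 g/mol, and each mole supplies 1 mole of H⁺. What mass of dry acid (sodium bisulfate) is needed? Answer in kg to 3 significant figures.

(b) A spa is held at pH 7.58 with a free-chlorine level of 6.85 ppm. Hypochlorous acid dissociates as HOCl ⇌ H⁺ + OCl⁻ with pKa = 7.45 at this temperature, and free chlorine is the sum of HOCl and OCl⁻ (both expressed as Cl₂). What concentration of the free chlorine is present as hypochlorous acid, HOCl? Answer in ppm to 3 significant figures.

(a) 57.4 kg; (b) 2.92 ppm

(a) Volume: 54,000 US gal × 3.785 L/gal = 204,390 L.
(a) Alkalinity to neutralize: (220 − 103) = 117 mg/L as CaCO₃ × 204,390 L = 23,910 g as CaCO₃.
(a) Equivalents of H⁺ required: 23,910 ÷ 50 g/eq = 478.3 eq = 478.3 mol NaHSO₄.
(a) Mass of NaHSO₄: 478.3 × 120.1 = 57,440 g.

(b) [OCl⁻]/[HOCl] = 10^(pH − pKa) = 10^(7.58 − 7.45) = 10^0.13 = 1.349.
(b) Fraction as HOCl = 1 / (1 + 1.349) = 0.4257.
(b) HOCl = 0.4257 × 6.85 ppm = 2.916 ppm.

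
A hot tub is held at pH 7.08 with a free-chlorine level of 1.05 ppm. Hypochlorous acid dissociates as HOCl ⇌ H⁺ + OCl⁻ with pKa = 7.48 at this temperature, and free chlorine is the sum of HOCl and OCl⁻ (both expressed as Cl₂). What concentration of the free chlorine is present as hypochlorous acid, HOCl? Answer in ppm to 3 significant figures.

[OCl⁻]/[HOCl] = 10^(pH − pKa) = 10^(7.08 − 7.48) = 10^-0.40 = 0.3981.
Fraction as HOCl = 1 / (1 + 0.3981) = 0.7153.
HOCl = 0.7153 × 1.05 ppm = 0.751 ppm.

0.751 ppm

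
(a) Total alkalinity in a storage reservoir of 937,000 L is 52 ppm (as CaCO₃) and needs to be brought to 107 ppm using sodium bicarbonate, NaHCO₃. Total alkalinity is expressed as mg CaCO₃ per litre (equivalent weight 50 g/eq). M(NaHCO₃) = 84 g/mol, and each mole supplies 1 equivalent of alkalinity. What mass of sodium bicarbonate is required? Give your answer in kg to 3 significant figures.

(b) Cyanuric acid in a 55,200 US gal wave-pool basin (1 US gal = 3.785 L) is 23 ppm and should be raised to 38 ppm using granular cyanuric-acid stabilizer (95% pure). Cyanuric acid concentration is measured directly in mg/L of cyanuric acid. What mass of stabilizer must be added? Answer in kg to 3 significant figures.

(a) Alkalinity to add: (107 − 52) = 55 mg/L as CaCO₃ × 937,000 L = 51,540 g as CaCO₃.
(a) Equivalents: 51,540 g ÷ 50 g/eq = 1031 eq.
(a) NaHCO₃ supplies 1 eq per mole → 1031 mol.
(a) Mass: 1031 mol × 84 g/mol = 86,580 g.

(b) Volume: 55,200 US gal × 3.785 L/gal = 208,932 L.
(b) CYA to add: (38 − 23) = 15 mg/L × 208,932 L = 3134 g cyanuric acid.
(b) At 95% purity: 3134 / 0.95 = 3299 g product.

(a) 86.6 kg; (b) 3.30 kg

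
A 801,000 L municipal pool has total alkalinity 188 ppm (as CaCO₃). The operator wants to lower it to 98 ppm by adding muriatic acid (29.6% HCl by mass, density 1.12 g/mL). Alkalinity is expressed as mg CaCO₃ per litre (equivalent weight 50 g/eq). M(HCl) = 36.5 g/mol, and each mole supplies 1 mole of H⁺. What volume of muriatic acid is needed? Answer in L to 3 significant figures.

159 L

Alkalinity to neutralize: (188 − 98) = 90 mg/L as CaCO₃ × 801,000 L = 72,090 g as CaCO₃.
Equivalents of H⁺ required: 72,090 ÷ 50 g/eq = 1442 eq = 1442 mol HCl.
Mass of HCl: 1442 × 36.5 = 52,630 g.
Mass of 29.6% solution: 52,630 / 0.296 = 177,800 g.
Volume: 177,800 g ÷ 1.12 g/mL = 158,700 mL.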